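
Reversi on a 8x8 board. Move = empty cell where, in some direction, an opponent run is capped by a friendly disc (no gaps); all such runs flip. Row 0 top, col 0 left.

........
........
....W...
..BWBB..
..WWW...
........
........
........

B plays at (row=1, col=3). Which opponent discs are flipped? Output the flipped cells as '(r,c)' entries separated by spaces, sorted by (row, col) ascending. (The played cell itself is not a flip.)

Dir NW: first cell '.' (not opp) -> no flip
Dir N: first cell '.' (not opp) -> no flip
Dir NE: first cell '.' (not opp) -> no flip
Dir W: first cell '.' (not opp) -> no flip
Dir E: first cell '.' (not opp) -> no flip
Dir SW: first cell '.' (not opp) -> no flip
Dir S: first cell '.' (not opp) -> no flip
Dir SE: opp run (2,4) capped by B -> flip

Answer: (2,4)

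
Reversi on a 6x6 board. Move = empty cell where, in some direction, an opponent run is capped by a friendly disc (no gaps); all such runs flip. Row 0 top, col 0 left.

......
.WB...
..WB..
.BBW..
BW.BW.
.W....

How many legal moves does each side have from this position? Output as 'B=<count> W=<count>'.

Answer: B=7 W=8

Derivation:
-- B to move --
(0,0): no bracket -> illegal
(0,1): no bracket -> illegal
(0,2): no bracket -> illegal
(1,0): flips 1 -> legal
(1,3): flips 1 -> legal
(2,0): no bracket -> illegal
(2,1): flips 1 -> legal
(2,4): no bracket -> illegal
(3,0): no bracket -> illegal
(3,4): flips 1 -> legal
(3,5): no bracket -> illegal
(4,2): flips 1 -> legal
(4,5): flips 1 -> legal
(5,0): flips 1 -> legal
(5,2): no bracket -> illegal
(5,3): no bracket -> illegal
(5,4): no bracket -> illegal
(5,5): no bracket -> illegal
B mobility = 7
-- W to move --
(0,1): no bracket -> illegal
(0,2): flips 1 -> legal
(0,3): no bracket -> illegal
(1,3): flips 2 -> legal
(1,4): flips 2 -> legal
(2,0): no bracket -> illegal
(2,1): flips 1 -> legal
(2,4): flips 1 -> legal
(3,0): flips 2 -> legal
(3,4): no bracket -> illegal
(4,2): flips 2 -> legal
(5,0): no bracket -> illegal
(5,2): no bracket -> illegal
(5,3): flips 1 -> legal
(5,4): no bracket -> illegal
W mobility = 8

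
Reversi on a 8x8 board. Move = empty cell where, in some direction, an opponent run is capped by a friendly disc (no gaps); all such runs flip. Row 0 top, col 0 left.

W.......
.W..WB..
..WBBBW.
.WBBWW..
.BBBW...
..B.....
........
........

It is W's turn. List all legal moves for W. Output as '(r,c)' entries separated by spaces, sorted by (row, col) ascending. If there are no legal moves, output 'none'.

Answer: (0,4) (0,5) (1,2) (1,3) (1,6) (3,6) (4,0) (5,0) (5,1) (5,3) (6,1) (6,2)

Derivation:
(0,4): flips 1 -> legal
(0,5): flips 2 -> legal
(0,6): no bracket -> illegal
(1,2): flips 1 -> legal
(1,3): flips 1 -> legal
(1,6): flips 2 -> legal
(2,1): no bracket -> illegal
(3,0): no bracket -> illegal
(3,6): flips 1 -> legal
(4,0): flips 3 -> legal
(5,0): flips 3 -> legal
(5,1): flips 1 -> legal
(5,3): flips 1 -> legal
(5,4): no bracket -> illegal
(6,1): flips 2 -> legal
(6,2): flips 3 -> legal
(6,3): no bracket -> illegal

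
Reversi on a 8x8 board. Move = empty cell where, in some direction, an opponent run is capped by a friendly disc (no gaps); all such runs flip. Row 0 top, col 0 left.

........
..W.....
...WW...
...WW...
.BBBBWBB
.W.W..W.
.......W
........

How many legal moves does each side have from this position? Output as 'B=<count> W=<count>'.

Answer: B=12 W=7

Derivation:
-- B to move --
(0,1): no bracket -> illegal
(0,2): no bracket -> illegal
(0,3): no bracket -> illegal
(1,1): no bracket -> illegal
(1,3): flips 2 -> legal
(1,4): flips 2 -> legal
(1,5): flips 2 -> legal
(2,1): no bracket -> illegal
(2,2): flips 1 -> legal
(2,5): flips 1 -> legal
(3,2): no bracket -> illegal
(3,5): no bracket -> illegal
(3,6): no bracket -> illegal
(4,0): no bracket -> illegal
(5,0): no bracket -> illegal
(5,2): no bracket -> illegal
(5,4): no bracket -> illegal
(5,5): no bracket -> illegal
(5,7): no bracket -> illegal
(6,0): flips 1 -> legal
(6,1): flips 1 -> legal
(6,2): flips 1 -> legal
(6,3): flips 1 -> legal
(6,4): flips 1 -> legal
(6,5): flips 1 -> legal
(6,6): flips 1 -> legal
(7,6): no bracket -> illegal
(7,7): no bracket -> illegal
B mobility = 12
-- W to move --
(3,0): no bracket -> illegal
(3,1): flips 2 -> legal
(3,2): no bracket -> illegal
(3,5): flips 1 -> legal
(3,6): flips 1 -> legal
(3,7): no bracket -> illegal
(4,0): flips 4 -> legal
(5,0): no bracket -> illegal
(5,2): flips 1 -> legal
(5,4): flips 1 -> legal
(5,5): flips 1 -> legal
(5,7): no bracket -> illegal
W mobility = 7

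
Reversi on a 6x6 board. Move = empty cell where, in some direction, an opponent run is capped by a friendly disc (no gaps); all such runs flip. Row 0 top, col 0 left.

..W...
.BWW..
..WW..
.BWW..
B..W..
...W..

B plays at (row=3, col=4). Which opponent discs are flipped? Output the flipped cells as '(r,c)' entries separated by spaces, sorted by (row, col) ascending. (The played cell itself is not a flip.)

Answer: (3,2) (3,3)

Derivation:
Dir NW: opp run (2,3) (1,2), next='.' -> no flip
Dir N: first cell '.' (not opp) -> no flip
Dir NE: first cell '.' (not opp) -> no flip
Dir W: opp run (3,3) (3,2) capped by B -> flip
Dir E: first cell '.' (not opp) -> no flip
Dir SW: opp run (4,3), next='.' -> no flip
Dir S: first cell '.' (not opp) -> no flip
Dir SE: first cell '.' (not opp) -> no flip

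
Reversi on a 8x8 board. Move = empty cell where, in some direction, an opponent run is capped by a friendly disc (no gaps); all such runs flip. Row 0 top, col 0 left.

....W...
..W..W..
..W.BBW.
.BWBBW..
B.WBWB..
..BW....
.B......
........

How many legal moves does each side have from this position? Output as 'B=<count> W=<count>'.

-- B to move --
(0,1): no bracket -> illegal
(0,2): flips 4 -> legal
(0,3): no bracket -> illegal
(0,5): flips 1 -> legal
(0,6): flips 1 -> legal
(1,1): flips 1 -> legal
(1,3): flips 1 -> legal
(1,4): no bracket -> illegal
(1,6): no bracket -> illegal
(1,7): no bracket -> illegal
(2,1): flips 1 -> legal
(2,3): no bracket -> illegal
(2,7): flips 1 -> legal
(3,6): flips 1 -> legal
(3,7): no bracket -> illegal
(4,1): flips 1 -> legal
(4,6): flips 1 -> legal
(5,1): flips 1 -> legal
(5,4): flips 2 -> legal
(5,5): flips 1 -> legal
(6,2): no bracket -> illegal
(6,3): flips 1 -> legal
(6,4): flips 2 -> legal
B mobility = 15
-- W to move --
(1,3): flips 1 -> legal
(1,4): flips 2 -> legal
(1,6): no bracket -> illegal
(2,0): flips 1 -> legal
(2,1): no bracket -> illegal
(2,3): flips 4 -> legal
(3,0): flips 1 -> legal
(3,6): no bracket -> illegal
(4,1): no bracket -> illegal
(4,6): flips 1 -> legal
(5,0): no bracket -> illegal
(5,1): flips 1 -> legal
(5,4): flips 1 -> legal
(5,5): flips 1 -> legal
(5,6): no bracket -> illegal
(6,0): no bracket -> illegal
(6,2): flips 1 -> legal
(6,3): no bracket -> illegal
(7,0): no bracket -> illegal
(7,1): no bracket -> illegal
(7,2): no bracket -> illegal
W mobility = 10

Answer: B=15 W=10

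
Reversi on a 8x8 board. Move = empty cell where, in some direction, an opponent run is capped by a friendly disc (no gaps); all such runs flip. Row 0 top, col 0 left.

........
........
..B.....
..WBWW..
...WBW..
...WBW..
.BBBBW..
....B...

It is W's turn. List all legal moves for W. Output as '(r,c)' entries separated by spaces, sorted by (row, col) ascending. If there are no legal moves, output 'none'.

Answer: (1,1) (1,2) (2,3) (6,0) (7,1) (7,2) (7,3) (7,5)

Derivation:
(1,1): flips 3 -> legal
(1,2): flips 1 -> legal
(1,3): no bracket -> illegal
(2,1): no bracket -> illegal
(2,3): flips 1 -> legal
(2,4): no bracket -> illegal
(3,1): no bracket -> illegal
(4,2): no bracket -> illegal
(5,0): no bracket -> illegal
(5,1): no bracket -> illegal
(5,2): no bracket -> illegal
(6,0): flips 4 -> legal
(7,0): no bracket -> illegal
(7,1): flips 1 -> legal
(7,2): flips 2 -> legal
(7,3): flips 2 -> legal
(7,5): flips 1 -> legal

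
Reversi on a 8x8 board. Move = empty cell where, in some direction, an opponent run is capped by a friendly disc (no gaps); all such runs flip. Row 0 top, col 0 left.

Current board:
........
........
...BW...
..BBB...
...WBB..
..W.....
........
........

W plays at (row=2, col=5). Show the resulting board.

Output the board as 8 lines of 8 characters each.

Answer: ........
........
...BWW..
..BBW...
...WBB..
..W.....
........
........

Derivation:
Place W at (2,5); scan 8 dirs for brackets.
Dir NW: first cell '.' (not opp) -> no flip
Dir N: first cell '.' (not opp) -> no flip
Dir NE: first cell '.' (not opp) -> no flip
Dir W: first cell 'W' (not opp) -> no flip
Dir E: first cell '.' (not opp) -> no flip
Dir SW: opp run (3,4) capped by W -> flip
Dir S: first cell '.' (not opp) -> no flip
Dir SE: first cell '.' (not opp) -> no flip
All flips: (3,4)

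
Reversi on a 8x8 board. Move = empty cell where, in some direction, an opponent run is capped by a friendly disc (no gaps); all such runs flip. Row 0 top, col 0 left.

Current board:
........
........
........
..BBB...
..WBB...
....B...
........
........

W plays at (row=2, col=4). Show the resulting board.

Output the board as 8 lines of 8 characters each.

Place W at (2,4); scan 8 dirs for brackets.
Dir NW: first cell '.' (not opp) -> no flip
Dir N: first cell '.' (not opp) -> no flip
Dir NE: first cell '.' (not opp) -> no flip
Dir W: first cell '.' (not opp) -> no flip
Dir E: first cell '.' (not opp) -> no flip
Dir SW: opp run (3,3) capped by W -> flip
Dir S: opp run (3,4) (4,4) (5,4), next='.' -> no flip
Dir SE: first cell '.' (not opp) -> no flip
All flips: (3,3)

Answer: ........
........
....W...
..BWB...
..WBB...
....B...
........
........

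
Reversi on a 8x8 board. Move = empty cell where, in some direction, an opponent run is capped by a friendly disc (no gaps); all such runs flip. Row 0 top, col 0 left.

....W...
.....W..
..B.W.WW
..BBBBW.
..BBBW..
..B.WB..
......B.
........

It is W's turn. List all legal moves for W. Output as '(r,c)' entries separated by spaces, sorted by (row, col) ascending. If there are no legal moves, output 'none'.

Answer: (2,1) (2,3) (2,5) (3,1) (4,1) (4,6) (5,1) (5,3) (5,6) (6,5)

Derivation:
(1,1): no bracket -> illegal
(1,2): no bracket -> illegal
(1,3): no bracket -> illegal
(2,1): flips 2 -> legal
(2,3): flips 1 -> legal
(2,5): flips 1 -> legal
(3,1): flips 4 -> legal
(4,1): flips 3 -> legal
(4,6): flips 1 -> legal
(5,1): flips 2 -> legal
(5,3): flips 2 -> legal
(5,6): flips 1 -> legal
(5,7): no bracket -> illegal
(6,1): no bracket -> illegal
(6,2): no bracket -> illegal
(6,3): no bracket -> illegal
(6,4): no bracket -> illegal
(6,5): flips 1 -> legal
(6,7): no bracket -> illegal
(7,5): no bracket -> illegal
(7,6): no bracket -> illegal
(7,7): no bracket -> illegal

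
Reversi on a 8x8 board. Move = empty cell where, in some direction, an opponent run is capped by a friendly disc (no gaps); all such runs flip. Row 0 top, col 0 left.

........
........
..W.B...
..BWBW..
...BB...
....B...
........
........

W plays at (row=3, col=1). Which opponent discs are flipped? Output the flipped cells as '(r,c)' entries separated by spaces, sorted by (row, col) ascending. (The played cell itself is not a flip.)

Dir NW: first cell '.' (not opp) -> no flip
Dir N: first cell '.' (not opp) -> no flip
Dir NE: first cell 'W' (not opp) -> no flip
Dir W: first cell '.' (not opp) -> no flip
Dir E: opp run (3,2) capped by W -> flip
Dir SW: first cell '.' (not opp) -> no flip
Dir S: first cell '.' (not opp) -> no flip
Dir SE: first cell '.' (not opp) -> no flip

Answer: (3,2)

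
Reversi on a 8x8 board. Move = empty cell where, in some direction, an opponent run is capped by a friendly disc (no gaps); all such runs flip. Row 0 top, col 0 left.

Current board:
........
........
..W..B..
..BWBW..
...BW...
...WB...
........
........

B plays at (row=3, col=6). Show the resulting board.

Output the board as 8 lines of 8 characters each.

Answer: ........
........
..W..B..
..BWBBB.
...BW...
...WB...
........
........

Derivation:
Place B at (3,6); scan 8 dirs for brackets.
Dir NW: first cell 'B' (not opp) -> no flip
Dir N: first cell '.' (not opp) -> no flip
Dir NE: first cell '.' (not opp) -> no flip
Dir W: opp run (3,5) capped by B -> flip
Dir E: first cell '.' (not opp) -> no flip
Dir SW: first cell '.' (not opp) -> no flip
Dir S: first cell '.' (not opp) -> no flip
Dir SE: first cell '.' (not opp) -> no flip
All flips: (3,5)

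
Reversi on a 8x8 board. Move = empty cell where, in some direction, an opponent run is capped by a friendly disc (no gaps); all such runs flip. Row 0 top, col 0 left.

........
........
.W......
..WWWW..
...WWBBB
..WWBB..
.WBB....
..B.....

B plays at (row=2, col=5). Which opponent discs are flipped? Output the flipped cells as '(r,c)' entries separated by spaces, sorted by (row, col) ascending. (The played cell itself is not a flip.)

Dir NW: first cell '.' (not opp) -> no flip
Dir N: first cell '.' (not opp) -> no flip
Dir NE: first cell '.' (not opp) -> no flip
Dir W: first cell '.' (not opp) -> no flip
Dir E: first cell '.' (not opp) -> no flip
Dir SW: opp run (3,4) (4,3) (5,2) (6,1), next='.' -> no flip
Dir S: opp run (3,5) capped by B -> flip
Dir SE: first cell '.' (not opp) -> no flip

Answer: (3,5)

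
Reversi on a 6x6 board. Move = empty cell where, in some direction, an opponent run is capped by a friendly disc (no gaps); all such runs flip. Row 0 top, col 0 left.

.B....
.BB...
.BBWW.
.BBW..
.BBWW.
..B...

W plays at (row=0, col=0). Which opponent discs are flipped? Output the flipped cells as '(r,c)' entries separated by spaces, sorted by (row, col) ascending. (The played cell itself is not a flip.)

Dir NW: edge -> no flip
Dir N: edge -> no flip
Dir NE: edge -> no flip
Dir W: edge -> no flip
Dir E: opp run (0,1), next='.' -> no flip
Dir SW: edge -> no flip
Dir S: first cell '.' (not opp) -> no flip
Dir SE: opp run (1,1) (2,2) capped by W -> flip

Answer: (1,1) (2,2)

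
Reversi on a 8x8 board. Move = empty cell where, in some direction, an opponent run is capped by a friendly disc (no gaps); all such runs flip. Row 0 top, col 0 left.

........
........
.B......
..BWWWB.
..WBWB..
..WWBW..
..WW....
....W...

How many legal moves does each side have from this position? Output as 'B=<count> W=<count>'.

Answer: B=10 W=7

Derivation:
-- B to move --
(2,2): no bracket -> illegal
(2,3): flips 2 -> legal
(2,4): flips 2 -> legal
(2,5): flips 2 -> legal
(2,6): no bracket -> illegal
(3,1): no bracket -> illegal
(4,1): flips 1 -> legal
(4,6): no bracket -> illegal
(5,1): flips 2 -> legal
(5,6): flips 1 -> legal
(6,1): flips 1 -> legal
(6,4): no bracket -> illegal
(6,5): flips 1 -> legal
(6,6): no bracket -> illegal
(7,1): no bracket -> illegal
(7,2): flips 4 -> legal
(7,3): flips 2 -> legal
(7,5): no bracket -> illegal
B mobility = 10
-- W to move --
(1,0): no bracket -> illegal
(1,1): no bracket -> illegal
(1,2): no bracket -> illegal
(2,0): no bracket -> illegal
(2,2): flips 1 -> legal
(2,3): no bracket -> illegal
(2,5): no bracket -> illegal
(2,6): no bracket -> illegal
(2,7): flips 3 -> legal
(3,0): no bracket -> illegal
(3,1): flips 1 -> legal
(3,7): flips 1 -> legal
(4,1): no bracket -> illegal
(4,6): flips 1 -> legal
(4,7): no bracket -> illegal
(5,6): flips 1 -> legal
(6,4): flips 1 -> legal
(6,5): no bracket -> illegal
W mobility = 7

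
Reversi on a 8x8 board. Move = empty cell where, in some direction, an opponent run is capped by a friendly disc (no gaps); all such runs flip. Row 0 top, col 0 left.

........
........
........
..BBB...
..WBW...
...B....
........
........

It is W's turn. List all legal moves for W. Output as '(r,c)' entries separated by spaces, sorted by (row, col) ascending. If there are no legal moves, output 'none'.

(2,1): no bracket -> illegal
(2,2): flips 2 -> legal
(2,3): no bracket -> illegal
(2,4): flips 2 -> legal
(2,5): no bracket -> illegal
(3,1): no bracket -> illegal
(3,5): no bracket -> illegal
(4,1): no bracket -> illegal
(4,5): no bracket -> illegal
(5,2): no bracket -> illegal
(5,4): no bracket -> illegal
(6,2): flips 1 -> legal
(6,3): no bracket -> illegal
(6,4): flips 1 -> legal

Answer: (2,2) (2,4) (6,2) (6,4)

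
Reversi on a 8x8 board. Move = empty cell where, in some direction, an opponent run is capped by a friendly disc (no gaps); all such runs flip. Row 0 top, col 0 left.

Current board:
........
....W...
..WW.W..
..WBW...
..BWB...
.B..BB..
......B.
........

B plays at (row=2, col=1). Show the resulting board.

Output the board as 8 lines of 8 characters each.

Answer: ........
....W...
.BWW.W..
..BBW...
..BBB...
.B..BB..
......B.
........

Derivation:
Place B at (2,1); scan 8 dirs for brackets.
Dir NW: first cell '.' (not opp) -> no flip
Dir N: first cell '.' (not opp) -> no flip
Dir NE: first cell '.' (not opp) -> no flip
Dir W: first cell '.' (not opp) -> no flip
Dir E: opp run (2,2) (2,3), next='.' -> no flip
Dir SW: first cell '.' (not opp) -> no flip
Dir S: first cell '.' (not opp) -> no flip
Dir SE: opp run (3,2) (4,3) capped by B -> flip
All flips: (3,2) (4,3)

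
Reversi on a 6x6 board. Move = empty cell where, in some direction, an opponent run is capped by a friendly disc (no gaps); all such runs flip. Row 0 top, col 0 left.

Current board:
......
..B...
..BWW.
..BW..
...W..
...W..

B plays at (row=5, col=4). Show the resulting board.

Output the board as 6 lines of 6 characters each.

Answer: ......
..B...
..BWW.
..BW..
...B..
...WB.

Derivation:
Place B at (5,4); scan 8 dirs for brackets.
Dir NW: opp run (4,3) capped by B -> flip
Dir N: first cell '.' (not opp) -> no flip
Dir NE: first cell '.' (not opp) -> no flip
Dir W: opp run (5,3), next='.' -> no flip
Dir E: first cell '.' (not opp) -> no flip
Dir SW: edge -> no flip
Dir S: edge -> no flip
Dir SE: edge -> no flip
All flips: (4,3)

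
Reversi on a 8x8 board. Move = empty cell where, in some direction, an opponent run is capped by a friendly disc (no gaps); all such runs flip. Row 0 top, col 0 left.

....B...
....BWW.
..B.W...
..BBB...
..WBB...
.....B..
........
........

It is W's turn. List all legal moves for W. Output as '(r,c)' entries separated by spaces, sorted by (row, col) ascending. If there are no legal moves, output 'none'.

(0,3): no bracket -> illegal
(0,5): no bracket -> illegal
(1,1): no bracket -> illegal
(1,2): flips 2 -> legal
(1,3): flips 1 -> legal
(2,1): no bracket -> illegal
(2,3): no bracket -> illegal
(2,5): no bracket -> illegal
(3,1): no bracket -> illegal
(3,5): no bracket -> illegal
(4,1): no bracket -> illegal
(4,5): flips 2 -> legal
(4,6): no bracket -> illegal
(5,2): no bracket -> illegal
(5,3): no bracket -> illegal
(5,4): flips 2 -> legal
(5,6): no bracket -> illegal
(6,4): no bracket -> illegal
(6,5): no bracket -> illegal
(6,6): no bracket -> illegal

Answer: (1,2) (1,3) (4,5) (5,4)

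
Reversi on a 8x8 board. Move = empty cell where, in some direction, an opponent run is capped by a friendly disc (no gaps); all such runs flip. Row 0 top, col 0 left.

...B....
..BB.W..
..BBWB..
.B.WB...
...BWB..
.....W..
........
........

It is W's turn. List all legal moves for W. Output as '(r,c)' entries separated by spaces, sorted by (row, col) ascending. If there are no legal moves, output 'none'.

(0,1): no bracket -> illegal
(0,2): flips 1 -> legal
(0,4): no bracket -> illegal
(1,1): flips 1 -> legal
(1,4): no bracket -> illegal
(1,6): no bracket -> illegal
(2,0): no bracket -> illegal
(2,1): flips 2 -> legal
(2,6): flips 1 -> legal
(3,0): no bracket -> illegal
(3,2): no bracket -> illegal
(3,5): flips 3 -> legal
(3,6): no bracket -> illegal
(4,0): no bracket -> illegal
(4,1): no bracket -> illegal
(4,2): flips 1 -> legal
(4,6): flips 1 -> legal
(5,2): no bracket -> illegal
(5,3): flips 1 -> legal
(5,4): no bracket -> illegal
(5,6): no bracket -> illegal

Answer: (0,2) (1,1) (2,1) (2,6) (3,5) (4,2) (4,6) (5,3)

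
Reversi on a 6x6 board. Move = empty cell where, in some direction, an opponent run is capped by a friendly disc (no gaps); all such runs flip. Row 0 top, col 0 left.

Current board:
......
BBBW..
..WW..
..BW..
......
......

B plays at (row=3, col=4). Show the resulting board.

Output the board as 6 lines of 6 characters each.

Answer: ......
BBBW..
..WB..
..BBB.
......
......

Derivation:
Place B at (3,4); scan 8 dirs for brackets.
Dir NW: opp run (2,3) capped by B -> flip
Dir N: first cell '.' (not opp) -> no flip
Dir NE: first cell '.' (not opp) -> no flip
Dir W: opp run (3,3) capped by B -> flip
Dir E: first cell '.' (not opp) -> no flip
Dir SW: first cell '.' (not opp) -> no flip
Dir S: first cell '.' (not opp) -> no flip
Dir SE: first cell '.' (not opp) -> no flip
All flips: (2,3) (3,3)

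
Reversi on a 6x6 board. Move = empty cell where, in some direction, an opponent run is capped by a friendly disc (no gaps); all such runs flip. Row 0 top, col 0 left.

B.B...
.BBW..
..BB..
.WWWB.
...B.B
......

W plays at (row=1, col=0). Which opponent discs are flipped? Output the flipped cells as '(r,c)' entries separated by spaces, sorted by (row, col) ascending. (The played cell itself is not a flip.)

Answer: (1,1) (1,2)

Derivation:
Dir NW: edge -> no flip
Dir N: opp run (0,0), next=edge -> no flip
Dir NE: first cell '.' (not opp) -> no flip
Dir W: edge -> no flip
Dir E: opp run (1,1) (1,2) capped by W -> flip
Dir SW: edge -> no flip
Dir S: first cell '.' (not opp) -> no flip
Dir SE: first cell '.' (not opp) -> no flip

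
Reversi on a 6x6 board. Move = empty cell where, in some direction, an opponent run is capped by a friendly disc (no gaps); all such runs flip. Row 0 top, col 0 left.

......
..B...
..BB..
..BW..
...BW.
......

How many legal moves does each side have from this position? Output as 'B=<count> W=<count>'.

-- B to move --
(2,4): no bracket -> illegal
(3,4): flips 1 -> legal
(3,5): no bracket -> illegal
(4,2): no bracket -> illegal
(4,5): flips 1 -> legal
(5,3): no bracket -> illegal
(5,4): no bracket -> illegal
(5,5): flips 2 -> legal
B mobility = 3
-- W to move --
(0,1): no bracket -> illegal
(0,2): no bracket -> illegal
(0,3): no bracket -> illegal
(1,1): flips 1 -> legal
(1,3): flips 1 -> legal
(1,4): no bracket -> illegal
(2,1): no bracket -> illegal
(2,4): no bracket -> illegal
(3,1): flips 1 -> legal
(3,4): no bracket -> illegal
(4,1): no bracket -> illegal
(4,2): flips 1 -> legal
(5,2): no bracket -> illegal
(5,3): flips 1 -> legal
(5,4): no bracket -> illegal
W mobility = 5

Answer: B=3 W=5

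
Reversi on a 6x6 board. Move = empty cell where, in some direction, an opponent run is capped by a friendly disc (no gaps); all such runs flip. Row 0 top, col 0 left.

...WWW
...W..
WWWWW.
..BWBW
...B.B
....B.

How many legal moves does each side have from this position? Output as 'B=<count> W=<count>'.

-- B to move --
(0,2): no bracket -> illegal
(1,0): flips 1 -> legal
(1,1): no bracket -> illegal
(1,2): flips 2 -> legal
(1,4): flips 2 -> legal
(1,5): no bracket -> illegal
(2,5): flips 1 -> legal
(3,0): no bracket -> illegal
(3,1): no bracket -> illegal
(4,2): no bracket -> illegal
(4,4): no bracket -> illegal
B mobility = 4
-- W to move --
(2,5): no bracket -> illegal
(3,1): flips 1 -> legal
(4,1): flips 1 -> legal
(4,2): flips 1 -> legal
(4,4): flips 1 -> legal
(5,2): no bracket -> illegal
(5,3): flips 1 -> legal
(5,5): flips 1 -> legal
W mobility = 6

Answer: B=4 W=6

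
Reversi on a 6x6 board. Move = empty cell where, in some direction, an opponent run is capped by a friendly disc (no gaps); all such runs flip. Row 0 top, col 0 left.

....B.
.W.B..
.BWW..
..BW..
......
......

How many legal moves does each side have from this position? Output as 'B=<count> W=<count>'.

Answer: B=7 W=5

Derivation:
-- B to move --
(0,0): no bracket -> illegal
(0,1): flips 1 -> legal
(0,2): no bracket -> illegal
(1,0): no bracket -> illegal
(1,2): flips 1 -> legal
(1,4): flips 1 -> legal
(2,0): no bracket -> illegal
(2,4): flips 2 -> legal
(3,1): flips 1 -> legal
(3,4): flips 1 -> legal
(4,2): no bracket -> illegal
(4,3): flips 2 -> legal
(4,4): no bracket -> illegal
B mobility = 7
-- W to move --
(0,2): no bracket -> illegal
(0,3): flips 1 -> legal
(0,5): no bracket -> illegal
(1,0): no bracket -> illegal
(1,2): no bracket -> illegal
(1,4): no bracket -> illegal
(1,5): no bracket -> illegal
(2,0): flips 1 -> legal
(2,4): no bracket -> illegal
(3,0): no bracket -> illegal
(3,1): flips 2 -> legal
(4,1): flips 1 -> legal
(4,2): flips 1 -> legal
(4,3): no bracket -> illegal
W mobility = 5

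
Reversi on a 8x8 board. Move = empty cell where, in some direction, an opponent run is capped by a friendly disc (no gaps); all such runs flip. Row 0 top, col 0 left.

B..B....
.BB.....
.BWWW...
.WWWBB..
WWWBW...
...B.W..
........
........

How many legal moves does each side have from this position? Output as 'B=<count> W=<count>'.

Answer: B=10 W=12

Derivation:
-- B to move --
(1,3): flips 3 -> legal
(1,4): flips 1 -> legal
(1,5): no bracket -> illegal
(2,0): flips 2 -> legal
(2,5): flips 3 -> legal
(3,0): flips 3 -> legal
(4,5): flips 1 -> legal
(4,6): no bracket -> illegal
(5,0): no bracket -> illegal
(5,1): flips 2 -> legal
(5,2): flips 3 -> legal
(5,4): flips 1 -> legal
(5,6): no bracket -> illegal
(6,4): no bracket -> illegal
(6,5): no bracket -> illegal
(6,6): flips 4 -> legal
B mobility = 10
-- W to move --
(0,1): flips 3 -> legal
(0,2): flips 1 -> legal
(0,4): no bracket -> illegal
(1,0): flips 1 -> legal
(1,3): no bracket -> illegal
(1,4): no bracket -> illegal
(2,0): flips 1 -> legal
(2,5): no bracket -> illegal
(2,6): flips 1 -> legal
(3,0): no bracket -> illegal
(3,6): flips 2 -> legal
(4,5): flips 1 -> legal
(4,6): flips 1 -> legal
(5,2): no bracket -> illegal
(5,4): flips 1 -> legal
(6,2): flips 1 -> legal
(6,3): flips 2 -> legal
(6,4): flips 1 -> legal
W mobility = 12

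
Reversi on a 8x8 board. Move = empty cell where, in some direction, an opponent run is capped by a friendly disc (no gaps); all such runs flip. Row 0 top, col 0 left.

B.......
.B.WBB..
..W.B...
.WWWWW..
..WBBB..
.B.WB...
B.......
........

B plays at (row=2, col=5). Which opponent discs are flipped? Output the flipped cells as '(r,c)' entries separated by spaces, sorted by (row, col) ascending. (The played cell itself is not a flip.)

Dir NW: first cell 'B' (not opp) -> no flip
Dir N: first cell 'B' (not opp) -> no flip
Dir NE: first cell '.' (not opp) -> no flip
Dir W: first cell 'B' (not opp) -> no flip
Dir E: first cell '.' (not opp) -> no flip
Dir SW: opp run (3,4) capped by B -> flip
Dir S: opp run (3,5) capped by B -> flip
Dir SE: first cell '.' (not opp) -> no flip

Answer: (3,4) (3,5)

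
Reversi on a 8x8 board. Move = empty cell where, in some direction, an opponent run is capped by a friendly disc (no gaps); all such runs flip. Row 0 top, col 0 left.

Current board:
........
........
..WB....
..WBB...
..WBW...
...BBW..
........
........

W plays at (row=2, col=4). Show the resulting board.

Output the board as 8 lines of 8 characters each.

Answer: ........
........
..WWW...
..WWW...
..WBW...
...BBW..
........
........

Derivation:
Place W at (2,4); scan 8 dirs for brackets.
Dir NW: first cell '.' (not opp) -> no flip
Dir N: first cell '.' (not opp) -> no flip
Dir NE: first cell '.' (not opp) -> no flip
Dir W: opp run (2,3) capped by W -> flip
Dir E: first cell '.' (not opp) -> no flip
Dir SW: opp run (3,3) capped by W -> flip
Dir S: opp run (3,4) capped by W -> flip
Dir SE: first cell '.' (not opp) -> no flip
All flips: (2,3) (3,3) (3,4)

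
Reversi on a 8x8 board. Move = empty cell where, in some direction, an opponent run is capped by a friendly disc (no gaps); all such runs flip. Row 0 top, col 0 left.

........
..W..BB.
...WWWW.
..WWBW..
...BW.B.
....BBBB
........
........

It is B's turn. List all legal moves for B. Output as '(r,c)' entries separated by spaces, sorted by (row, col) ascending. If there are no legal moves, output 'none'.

(0,1): flips 2 -> legal
(0,2): no bracket -> illegal
(0,3): no bracket -> illegal
(1,1): no bracket -> illegal
(1,3): flips 4 -> legal
(1,4): flips 1 -> legal
(1,7): no bracket -> illegal
(2,1): flips 1 -> legal
(2,2): flips 2 -> legal
(2,7): no bracket -> illegal
(3,1): flips 2 -> legal
(3,6): flips 2 -> legal
(3,7): flips 1 -> legal
(4,1): no bracket -> illegal
(4,2): flips 2 -> legal
(4,5): flips 3 -> legal
(5,3): no bracket -> illegal

Answer: (0,1) (1,3) (1,4) (2,1) (2,2) (3,1) (3,6) (3,7) (4,2) (4,5)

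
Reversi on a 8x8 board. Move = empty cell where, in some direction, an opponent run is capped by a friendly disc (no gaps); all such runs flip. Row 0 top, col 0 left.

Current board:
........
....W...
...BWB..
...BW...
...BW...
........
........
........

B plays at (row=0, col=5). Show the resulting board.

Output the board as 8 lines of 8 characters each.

Place B at (0,5); scan 8 dirs for brackets.
Dir NW: edge -> no flip
Dir N: edge -> no flip
Dir NE: edge -> no flip
Dir W: first cell '.' (not opp) -> no flip
Dir E: first cell '.' (not opp) -> no flip
Dir SW: opp run (1,4) capped by B -> flip
Dir S: first cell '.' (not opp) -> no flip
Dir SE: first cell '.' (not opp) -> no flip
All flips: (1,4)

Answer: .....B..
....B...
...BWB..
...BW...
...BW...
........
........
........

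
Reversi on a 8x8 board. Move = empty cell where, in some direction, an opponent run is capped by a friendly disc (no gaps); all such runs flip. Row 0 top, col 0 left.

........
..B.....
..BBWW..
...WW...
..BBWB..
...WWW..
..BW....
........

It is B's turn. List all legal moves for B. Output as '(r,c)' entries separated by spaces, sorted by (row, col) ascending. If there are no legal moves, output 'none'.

(1,3): no bracket -> illegal
(1,4): no bracket -> illegal
(1,5): flips 2 -> legal
(1,6): flips 2 -> legal
(2,6): flips 2 -> legal
(3,2): no bracket -> illegal
(3,5): flips 2 -> legal
(3,6): no bracket -> illegal
(4,6): no bracket -> illegal
(5,2): no bracket -> illegal
(5,6): no bracket -> illegal
(6,4): flips 2 -> legal
(6,5): flips 2 -> legal
(6,6): flips 3 -> legal
(7,2): flips 2 -> legal
(7,3): flips 2 -> legal
(7,4): no bracket -> illegal

Answer: (1,5) (1,6) (2,6) (3,5) (6,4) (6,5) (6,6) (7,2) (7,3)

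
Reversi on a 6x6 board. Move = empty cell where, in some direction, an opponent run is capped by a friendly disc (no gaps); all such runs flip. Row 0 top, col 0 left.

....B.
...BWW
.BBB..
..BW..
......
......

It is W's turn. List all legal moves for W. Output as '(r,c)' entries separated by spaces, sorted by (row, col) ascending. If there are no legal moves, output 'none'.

(0,2): no bracket -> illegal
(0,3): flips 2 -> legal
(0,5): no bracket -> illegal
(1,0): no bracket -> illegal
(1,1): flips 1 -> legal
(1,2): flips 1 -> legal
(2,0): no bracket -> illegal
(2,4): no bracket -> illegal
(3,0): no bracket -> illegal
(3,1): flips 1 -> legal
(3,4): no bracket -> illegal
(4,1): flips 2 -> legal
(4,2): no bracket -> illegal
(4,3): no bracket -> illegal

Answer: (0,3) (1,1) (1,2) (3,1) (4,1)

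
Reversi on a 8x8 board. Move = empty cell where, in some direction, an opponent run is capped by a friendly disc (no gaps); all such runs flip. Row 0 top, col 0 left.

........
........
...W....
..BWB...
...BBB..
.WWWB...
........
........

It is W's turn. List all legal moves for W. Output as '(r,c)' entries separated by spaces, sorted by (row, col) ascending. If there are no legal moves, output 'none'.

Answer: (2,5) (3,1) (3,5) (4,1) (5,5) (5,6)

Derivation:
(2,1): no bracket -> illegal
(2,2): no bracket -> illegal
(2,4): no bracket -> illegal
(2,5): flips 2 -> legal
(3,1): flips 1 -> legal
(3,5): flips 2 -> legal
(3,6): no bracket -> illegal
(4,1): flips 1 -> legal
(4,2): no bracket -> illegal
(4,6): no bracket -> illegal
(5,5): flips 2 -> legal
(5,6): flips 2 -> legal
(6,3): no bracket -> illegal
(6,4): no bracket -> illegal
(6,5): no bracket -> illegal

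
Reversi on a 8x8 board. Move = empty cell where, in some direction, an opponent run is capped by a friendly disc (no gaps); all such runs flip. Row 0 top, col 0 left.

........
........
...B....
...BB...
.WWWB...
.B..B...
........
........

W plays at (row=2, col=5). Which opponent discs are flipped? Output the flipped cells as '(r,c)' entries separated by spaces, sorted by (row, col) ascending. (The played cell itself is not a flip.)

Dir NW: first cell '.' (not opp) -> no flip
Dir N: first cell '.' (not opp) -> no flip
Dir NE: first cell '.' (not opp) -> no flip
Dir W: first cell '.' (not opp) -> no flip
Dir E: first cell '.' (not opp) -> no flip
Dir SW: opp run (3,4) capped by W -> flip
Dir S: first cell '.' (not opp) -> no flip
Dir SE: first cell '.' (not opp) -> no flip

Answer: (3,4)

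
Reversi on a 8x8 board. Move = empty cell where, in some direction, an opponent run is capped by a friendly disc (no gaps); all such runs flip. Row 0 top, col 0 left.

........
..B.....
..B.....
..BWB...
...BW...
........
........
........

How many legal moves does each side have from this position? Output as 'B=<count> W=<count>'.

-- B to move --
(2,3): flips 1 -> legal
(2,4): no bracket -> illegal
(3,5): no bracket -> illegal
(4,2): no bracket -> illegal
(4,5): flips 1 -> legal
(5,3): no bracket -> illegal
(5,4): flips 1 -> legal
(5,5): flips 2 -> legal
B mobility = 4
-- W to move --
(0,1): no bracket -> illegal
(0,2): no bracket -> illegal
(0,3): no bracket -> illegal
(1,1): flips 1 -> legal
(1,3): no bracket -> illegal
(2,1): no bracket -> illegal
(2,3): no bracket -> illegal
(2,4): flips 1 -> legal
(2,5): no bracket -> illegal
(3,1): flips 1 -> legal
(3,5): flips 1 -> legal
(4,1): no bracket -> illegal
(4,2): flips 1 -> legal
(4,5): no bracket -> illegal
(5,2): no bracket -> illegal
(5,3): flips 1 -> legal
(5,4): no bracket -> illegal
W mobility = 6

Answer: B=4 W=6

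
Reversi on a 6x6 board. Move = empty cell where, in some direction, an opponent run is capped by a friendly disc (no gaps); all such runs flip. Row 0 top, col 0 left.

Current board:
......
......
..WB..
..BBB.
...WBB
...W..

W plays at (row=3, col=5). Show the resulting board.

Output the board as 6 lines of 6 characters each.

Place W at (3,5); scan 8 dirs for brackets.
Dir NW: first cell '.' (not opp) -> no flip
Dir N: first cell '.' (not opp) -> no flip
Dir NE: edge -> no flip
Dir W: opp run (3,4) (3,3) (3,2), next='.' -> no flip
Dir E: edge -> no flip
Dir SW: opp run (4,4) capped by W -> flip
Dir S: opp run (4,5), next='.' -> no flip
Dir SE: edge -> no flip
All flips: (4,4)

Answer: ......
......
..WB..
..BBBW
...WWB
...W..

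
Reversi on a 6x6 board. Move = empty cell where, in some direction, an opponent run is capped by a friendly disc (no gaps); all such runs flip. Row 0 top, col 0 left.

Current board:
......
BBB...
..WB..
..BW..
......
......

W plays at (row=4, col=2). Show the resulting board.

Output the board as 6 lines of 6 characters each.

Place W at (4,2); scan 8 dirs for brackets.
Dir NW: first cell '.' (not opp) -> no flip
Dir N: opp run (3,2) capped by W -> flip
Dir NE: first cell 'W' (not opp) -> no flip
Dir W: first cell '.' (not opp) -> no flip
Dir E: first cell '.' (not opp) -> no flip
Dir SW: first cell '.' (not opp) -> no flip
Dir S: first cell '.' (not opp) -> no flip
Dir SE: first cell '.' (not opp) -> no flip
All flips: (3,2)

Answer: ......
BBB...
..WB..
..WW..
..W...
......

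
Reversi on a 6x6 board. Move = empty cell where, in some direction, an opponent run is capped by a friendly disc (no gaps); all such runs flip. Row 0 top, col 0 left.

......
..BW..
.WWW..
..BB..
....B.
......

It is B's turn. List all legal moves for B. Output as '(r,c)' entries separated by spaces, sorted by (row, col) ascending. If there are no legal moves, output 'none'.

(0,2): no bracket -> illegal
(0,3): flips 2 -> legal
(0,4): no bracket -> illegal
(1,0): flips 1 -> legal
(1,1): flips 1 -> legal
(1,4): flips 2 -> legal
(2,0): no bracket -> illegal
(2,4): no bracket -> illegal
(3,0): flips 1 -> legal
(3,1): no bracket -> illegal
(3,4): flips 1 -> legal

Answer: (0,3) (1,0) (1,1) (1,4) (3,0) (3,4)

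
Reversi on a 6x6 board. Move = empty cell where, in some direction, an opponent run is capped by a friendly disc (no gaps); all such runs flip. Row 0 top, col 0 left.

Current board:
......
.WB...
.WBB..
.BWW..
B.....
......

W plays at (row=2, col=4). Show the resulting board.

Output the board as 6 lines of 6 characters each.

Answer: ......
.WB...
.WWWW.
.BWW..
B.....
......

Derivation:
Place W at (2,4); scan 8 dirs for brackets.
Dir NW: first cell '.' (not opp) -> no flip
Dir N: first cell '.' (not opp) -> no flip
Dir NE: first cell '.' (not opp) -> no flip
Dir W: opp run (2,3) (2,2) capped by W -> flip
Dir E: first cell '.' (not opp) -> no flip
Dir SW: first cell 'W' (not opp) -> no flip
Dir S: first cell '.' (not opp) -> no flip
Dir SE: first cell '.' (not opp) -> no flip
All flips: (2,2) (2,3)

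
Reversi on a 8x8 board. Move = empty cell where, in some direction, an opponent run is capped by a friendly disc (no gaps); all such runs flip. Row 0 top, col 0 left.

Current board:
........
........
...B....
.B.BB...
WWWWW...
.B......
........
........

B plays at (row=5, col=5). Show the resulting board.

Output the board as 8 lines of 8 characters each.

Answer: ........
........
...B....
.B.BB...
WWWWB...
.B...B..
........
........

Derivation:
Place B at (5,5); scan 8 dirs for brackets.
Dir NW: opp run (4,4) capped by B -> flip
Dir N: first cell '.' (not opp) -> no flip
Dir NE: first cell '.' (not opp) -> no flip
Dir W: first cell '.' (not opp) -> no flip
Dir E: first cell '.' (not opp) -> no flip
Dir SW: first cell '.' (not opp) -> no flip
Dir S: first cell '.' (not opp) -> no flip
Dir SE: first cell '.' (not opp) -> no flip
All flips: (4,4)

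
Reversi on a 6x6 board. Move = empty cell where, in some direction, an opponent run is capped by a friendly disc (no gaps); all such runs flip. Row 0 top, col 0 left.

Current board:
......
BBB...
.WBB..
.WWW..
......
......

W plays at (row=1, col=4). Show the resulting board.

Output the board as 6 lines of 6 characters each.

Answer: ......
BBB.W.
.WBW..
.WWW..
......
......

Derivation:
Place W at (1,4); scan 8 dirs for brackets.
Dir NW: first cell '.' (not opp) -> no flip
Dir N: first cell '.' (not opp) -> no flip
Dir NE: first cell '.' (not opp) -> no flip
Dir W: first cell '.' (not opp) -> no flip
Dir E: first cell '.' (not opp) -> no flip
Dir SW: opp run (2,3) capped by W -> flip
Dir S: first cell '.' (not opp) -> no flip
Dir SE: first cell '.' (not opp) -> no flip
All flips: (2,3)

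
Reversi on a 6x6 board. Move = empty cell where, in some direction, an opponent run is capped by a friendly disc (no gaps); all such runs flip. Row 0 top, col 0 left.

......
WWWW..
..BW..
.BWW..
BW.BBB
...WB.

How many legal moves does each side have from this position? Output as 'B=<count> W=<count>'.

-- B to move --
(0,0): flips 1 -> legal
(0,1): no bracket -> illegal
(0,2): flips 1 -> legal
(0,3): flips 3 -> legal
(0,4): flips 1 -> legal
(1,4): no bracket -> illegal
(2,0): no bracket -> illegal
(2,1): flips 1 -> legal
(2,4): flips 1 -> legal
(3,0): no bracket -> illegal
(3,4): flips 2 -> legal
(4,2): flips 2 -> legal
(5,0): no bracket -> illegal
(5,1): flips 1 -> legal
(5,2): flips 1 -> legal
B mobility = 10
-- W to move --
(2,0): no bracket -> illegal
(2,1): flips 2 -> legal
(3,0): flips 1 -> legal
(3,4): no bracket -> illegal
(3,5): flips 1 -> legal
(4,2): no bracket -> illegal
(5,0): no bracket -> illegal
(5,1): no bracket -> illegal
(5,2): no bracket -> illegal
(5,5): flips 2 -> legal
W mobility = 4

Answer: B=10 W=4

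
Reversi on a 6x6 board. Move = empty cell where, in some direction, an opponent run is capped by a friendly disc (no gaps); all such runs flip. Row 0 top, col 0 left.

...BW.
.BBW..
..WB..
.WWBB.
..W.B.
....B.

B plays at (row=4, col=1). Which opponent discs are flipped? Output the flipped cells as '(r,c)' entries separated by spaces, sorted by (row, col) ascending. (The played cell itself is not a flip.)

Dir NW: first cell '.' (not opp) -> no flip
Dir N: opp run (3,1), next='.' -> no flip
Dir NE: opp run (3,2) capped by B -> flip
Dir W: first cell '.' (not opp) -> no flip
Dir E: opp run (4,2), next='.' -> no flip
Dir SW: first cell '.' (not opp) -> no flip
Dir S: first cell '.' (not opp) -> no flip
Dir SE: first cell '.' (not opp) -> no flip

Answer: (3,2)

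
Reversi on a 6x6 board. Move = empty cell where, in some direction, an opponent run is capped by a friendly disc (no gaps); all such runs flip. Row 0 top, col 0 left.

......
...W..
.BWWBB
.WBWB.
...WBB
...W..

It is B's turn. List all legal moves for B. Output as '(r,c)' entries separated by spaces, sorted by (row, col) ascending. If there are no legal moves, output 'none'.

Answer: (0,2) (1,1) (1,2) (1,4) (3,0) (4,1) (4,2) (5,2) (5,4)

Derivation:
(0,2): flips 1 -> legal
(0,3): no bracket -> illegal
(0,4): no bracket -> illegal
(1,1): flips 2 -> legal
(1,2): flips 2 -> legal
(1,4): flips 1 -> legal
(2,0): no bracket -> illegal
(3,0): flips 1 -> legal
(4,0): no bracket -> illegal
(4,1): flips 1 -> legal
(4,2): flips 2 -> legal
(5,2): flips 1 -> legal
(5,4): flips 1 -> legal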